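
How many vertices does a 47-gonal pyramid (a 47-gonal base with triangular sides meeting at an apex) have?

48

A pyramid on an n-gon base has one n-gon and n triangles: V = 47 + 1 = 48, E = 2·47 = 94, F = 47 + 1 = 48.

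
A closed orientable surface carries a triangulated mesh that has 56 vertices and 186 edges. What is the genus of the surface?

Every face is a triangle and each edge borders two faces, so 3F = 2·186, giving F = 124.
χ = V − E + F = 56 − 186 + 124 = -6.
For a closed orientable surface χ = 2 − 2g, so g = (2 − (-6))/2 = 4.

4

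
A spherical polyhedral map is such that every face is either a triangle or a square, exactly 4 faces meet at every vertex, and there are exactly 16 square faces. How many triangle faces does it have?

8

Let x be the number of triangles; then F = 16 + x.
Edge–face incidences: 2E = 4·16 + 3·x = 64 + 3x.
Every vertex has degree 4, so 4V = 2E.
Euler: V − E + F = 2 ⇒ (2E)/4 − E + (16 + x) = 2.
Multiply by 8: 2·(2E) − 4·(2E) + 8·(16 + x) = 16, i.e. 128 + 8x − 2·(64 + 3x) = 16.
Collecting terms: 2x = 16, so x = 8.
Then 2E = 64 + 3·8 = 88, so E = 44, V = 2E/4 = 22, F = 16 + 8 = 24.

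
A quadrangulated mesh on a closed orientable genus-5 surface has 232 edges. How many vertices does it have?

108

χ = 2 − 2·5 = -8, and every face is a square so 4F = 2E.
F = 2E/4 = 116. Then V = -8 + E − F = -8 + 232 − 116 = 108.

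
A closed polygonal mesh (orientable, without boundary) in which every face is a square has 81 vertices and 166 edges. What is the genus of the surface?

2

Every face is a square and each edge borders two faces, so 4F = 2·166, giving F = 83.
χ = V − E + F = 81 − 166 + 83 = -2.
For a closed orientable surface χ = 2 − 2g, so g = (2 − (-2))/2 = 2.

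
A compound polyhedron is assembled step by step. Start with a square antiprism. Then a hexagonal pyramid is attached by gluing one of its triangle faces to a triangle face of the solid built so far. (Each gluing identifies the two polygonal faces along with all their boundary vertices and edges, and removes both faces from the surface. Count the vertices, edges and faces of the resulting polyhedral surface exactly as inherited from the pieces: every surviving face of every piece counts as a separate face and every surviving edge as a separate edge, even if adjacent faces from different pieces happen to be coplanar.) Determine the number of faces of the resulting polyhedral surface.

A square antiprism: V=8, E=16, F=10.
Attach a hexagonal pyramid (V=7, E=12, F=7) along a 3-gon: merge 3 vertices and 3 edges, delete both glued faces → V=12, E=25, F=15.
Check: V − E + F = 12 − 25 + 15 = 2.

15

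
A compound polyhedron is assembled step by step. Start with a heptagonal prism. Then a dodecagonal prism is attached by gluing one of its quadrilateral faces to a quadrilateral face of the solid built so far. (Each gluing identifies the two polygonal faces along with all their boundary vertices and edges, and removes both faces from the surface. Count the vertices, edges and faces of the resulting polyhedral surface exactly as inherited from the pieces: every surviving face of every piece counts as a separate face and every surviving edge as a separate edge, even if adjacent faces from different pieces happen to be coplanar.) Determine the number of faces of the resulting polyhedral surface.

21

A heptagonal prism: V=14, E=21, F=9.
Attach a dodecagonal prism (V=24, E=36, F=14) along a 4-gon: merge 4 vertices and 4 edges, delete both glued faces → V=34, E=53, F=21.
Check: V − E + F = 34 − 53 + 21 = 2.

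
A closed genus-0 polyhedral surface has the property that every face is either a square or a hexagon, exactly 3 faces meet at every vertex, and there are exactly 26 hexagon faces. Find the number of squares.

Let x be the number of squares; then F = 26 + x.
Edge–face incidences: 2E = 6·26 + 4·x = 156 + 4x.
Every vertex has degree 3, so 3V = 2E.
Euler: V − E + F = 2 ⇒ (2E)/3 − E + (26 + x) = 2.
Multiply by 6: 2·(2E) − 3·(2E) + 6·(26 + x) = 12, i.e. 156 + 6x − (156 + 4x) = 12.
Collecting terms: 2x = 12, so x = 6.
Then 2E = 156 + 4·6 = 180, so E = 90, V = 2E/3 = 60, F = 26 + 6 = 32.

6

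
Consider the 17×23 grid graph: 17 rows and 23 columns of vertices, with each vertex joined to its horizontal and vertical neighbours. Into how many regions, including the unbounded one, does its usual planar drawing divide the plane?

353

The grid has V = 17·23 = 391 vertices and E = 17·22 + 23·16 = 742 edges.
F = 2 − V + E = 2 − 391 + 742 = 353.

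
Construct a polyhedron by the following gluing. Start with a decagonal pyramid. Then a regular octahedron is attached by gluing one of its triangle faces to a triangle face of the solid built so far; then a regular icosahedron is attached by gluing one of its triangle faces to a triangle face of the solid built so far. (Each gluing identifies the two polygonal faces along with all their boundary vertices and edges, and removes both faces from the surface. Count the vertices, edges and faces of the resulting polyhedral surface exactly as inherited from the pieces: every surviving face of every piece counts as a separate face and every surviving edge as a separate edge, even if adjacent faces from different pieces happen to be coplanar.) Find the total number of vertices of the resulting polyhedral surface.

23

A decagonal pyramid: V=11, E=20, F=11.
Attach a regular octahedron (V=6, E=12, F=8) along a 3-gon: merge 3 vertices and 3 edges, delete both glued faces → V=14, E=29, F=17.
Attach a regular icosahedron (V=12, E=30, F=20) along a 3-gon: merge 3 vertices and 3 edges, delete both glued faces → V=23, E=56, F=35.
Check: V − E + F = 23 − 56 + 35 = 2.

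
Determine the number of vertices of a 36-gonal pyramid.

37

A pyramid on an n-gon base has one n-gon and n triangles: V = 36 + 1 = 37, E = 2·36 = 72, F = 36 + 1 = 37.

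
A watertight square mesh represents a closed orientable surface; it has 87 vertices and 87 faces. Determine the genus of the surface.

1

Every face is a square, so 2E = 4·87 = 348, giving E = 174.
χ = V − E + F = 87 − 174 + 87 = 0.
For a closed orientable surface χ = 2 − 2g, so g = (2 − (0))/2 = 1.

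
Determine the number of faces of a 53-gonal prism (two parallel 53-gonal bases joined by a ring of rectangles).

55

A prism on an n-gon has two n-gon bases and n rectangular sides: V = 2·53 = 106, E = 3·53 = 159, F = 53 + 2 = 55.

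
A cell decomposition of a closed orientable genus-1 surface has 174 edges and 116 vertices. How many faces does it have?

For a closed orientable surface of genus 1, χ = 2 − 2·1 = 0.
F = 0 − V + E = 0 − 116 + 174 = 58.

58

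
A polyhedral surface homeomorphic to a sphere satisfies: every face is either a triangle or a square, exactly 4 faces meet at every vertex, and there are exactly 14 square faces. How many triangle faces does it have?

Let x be the number of triangles; then F = 14 + x.
Edge–face incidences: 2E = 4·14 + 3·x = 56 + 3x.
Every vertex has degree 4, so 4V = 2E.
Euler: V − E + F = 2 ⇒ (2E)/4 − E + (14 + x) = 2.
Multiply by 8: 2·(2E) − 4·(2E) + 8·(14 + x) = 16, i.e. 112 + 8x − 2·(56 + 3x) = 16.
Collecting terms: 2x = 16, so x = 8.
Then 2E = 56 + 3·8 = 80, so E = 40, V = 2E/4 = 20, F = 14 + 8 = 22.

8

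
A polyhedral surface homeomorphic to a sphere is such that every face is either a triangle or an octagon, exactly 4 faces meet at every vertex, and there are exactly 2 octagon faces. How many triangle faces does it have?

Let x be the number of triangles; then F = 2 + x.
Edge–face incidences: 2E = 8·2 + 3·x = 16 + 3x.
Every vertex has degree 4, so 4V = 2E.
Euler: V − E + F = 2 ⇒ (2E)/4 − E + (2 + x) = 2.
Multiply by 8: 2·(2E) − 4·(2E) + 8·(2 + x) = 16, i.e. 16 + 8x − 2·(16 + 3x) = 16.
Collecting terms: 2x − 16 = 16, so 2x = 32, so x = 16.
Then 2E = 16 + 3·16 = 64, so E = 32, V = 2E/4 = 16, F = 2 + 16 = 18.

16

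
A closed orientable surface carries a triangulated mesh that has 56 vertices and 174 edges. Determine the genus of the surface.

2

Every face is a triangle and each edge borders two faces, so 3F = 2·174, giving F = 116.
χ = V − E + F = 56 − 174 + 116 = -2.
For a closed orientable surface χ = 2 − 2g, so g = (2 − (-2))/2 = 2.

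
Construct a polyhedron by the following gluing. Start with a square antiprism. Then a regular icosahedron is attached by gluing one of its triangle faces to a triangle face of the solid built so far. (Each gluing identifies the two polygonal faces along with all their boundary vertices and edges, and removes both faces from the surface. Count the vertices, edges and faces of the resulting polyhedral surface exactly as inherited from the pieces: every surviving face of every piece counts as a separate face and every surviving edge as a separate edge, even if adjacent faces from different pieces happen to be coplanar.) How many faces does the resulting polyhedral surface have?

28

A square antiprism: V=8, E=16, F=10.
Attach a regular icosahedron (V=12, E=30, F=20) along a 3-gon: merge 3 vertices and 3 edges, delete both glued faces → V=17, E=43, F=28.
Check: V − E + F = 17 − 43 + 28 = 2.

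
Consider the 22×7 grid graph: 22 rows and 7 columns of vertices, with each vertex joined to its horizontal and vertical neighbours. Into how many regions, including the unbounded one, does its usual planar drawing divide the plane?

127

The grid has V = 22·7 = 154 vertices and E = 22·6 + 7·21 = 279 edges.
F = 2 − V + E = 2 − 154 + 279 = 127.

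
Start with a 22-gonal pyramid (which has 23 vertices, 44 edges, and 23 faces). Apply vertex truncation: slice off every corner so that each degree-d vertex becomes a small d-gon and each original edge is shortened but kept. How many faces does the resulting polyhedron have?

Truncation replaces each original edge-end by a new vertex, so V′ = 2E = 88.
Each original edge survives, and each old vertex of degree d contributes d new edges; summing degrees gives Σd = 2E, so E′ = E + 2E = 3E = 132.
Each original face survives and each original vertex becomes one new face: F′ = F + V = 46.

46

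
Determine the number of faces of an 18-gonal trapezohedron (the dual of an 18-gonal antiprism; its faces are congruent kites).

36

The n-trapezohedron (dual of the n-antiprism) has V = 2·18 + 2 = 38, E = 4·18 = 72, F = 2·18 = 36.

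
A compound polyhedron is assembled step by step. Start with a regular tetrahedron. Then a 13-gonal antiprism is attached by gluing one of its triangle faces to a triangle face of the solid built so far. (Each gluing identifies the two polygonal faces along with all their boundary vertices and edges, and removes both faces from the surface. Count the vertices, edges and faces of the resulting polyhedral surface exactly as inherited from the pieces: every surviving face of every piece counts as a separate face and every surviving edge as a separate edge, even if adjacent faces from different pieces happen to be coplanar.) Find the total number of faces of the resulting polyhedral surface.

A regular tetrahedron: V=4, E=6, F=4.
Attach a 13-gonal antiprism (V=26, E=52, F=28) along a 3-gon: merge 3 vertices and 3 edges, delete both glued faces → V=27, E=55, F=30.
Check: V − E + F = 27 − 55 + 30 = 2.

30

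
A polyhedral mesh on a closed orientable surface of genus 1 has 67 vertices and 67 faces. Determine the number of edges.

134

For a closed orientable surface of genus 1, χ = 2 − 2·1 = 0.
E = V + F − (0) = 67 + 67 − (0) = 134.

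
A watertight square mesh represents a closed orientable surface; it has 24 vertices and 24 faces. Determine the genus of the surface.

1

Every face is a square, so 2E = 4·24 = 96, giving E = 48.
χ = V − E + F = 24 − 48 + 24 = 0.
For a closed orientable surface χ = 2 − 2g, so g = (2 − (0))/2 = 1.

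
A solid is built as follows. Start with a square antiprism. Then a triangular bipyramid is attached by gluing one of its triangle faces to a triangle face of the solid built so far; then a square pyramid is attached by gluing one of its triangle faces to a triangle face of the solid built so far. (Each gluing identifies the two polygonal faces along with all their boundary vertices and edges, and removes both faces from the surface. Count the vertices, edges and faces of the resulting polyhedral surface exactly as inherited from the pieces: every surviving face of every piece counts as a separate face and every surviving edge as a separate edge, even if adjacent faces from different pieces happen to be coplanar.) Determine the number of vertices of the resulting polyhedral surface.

12

A square antiprism: V=8, E=16, F=10.
Attach a triangular bipyramid (V=5, E=9, F=6) along a 3-gon: merge 3 vertices and 3 edges, delete both glued faces → V=10, E=22, F=14.
Attach a square pyramid (V=5, E=8, F=5) along a 3-gon: merge 3 vertices and 3 edges, delete both glued faces → V=12, E=27, F=17.
Check: V − E + F = 12 − 27 + 17 = 2.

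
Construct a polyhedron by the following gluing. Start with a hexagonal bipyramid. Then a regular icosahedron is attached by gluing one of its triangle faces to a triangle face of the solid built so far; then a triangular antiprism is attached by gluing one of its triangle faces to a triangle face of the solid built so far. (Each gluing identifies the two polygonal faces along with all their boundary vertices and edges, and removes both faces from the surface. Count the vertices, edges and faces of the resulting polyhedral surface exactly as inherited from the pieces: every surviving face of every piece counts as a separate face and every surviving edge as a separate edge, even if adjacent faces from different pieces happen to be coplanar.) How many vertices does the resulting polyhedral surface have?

20

A hexagonal bipyramid: V=8, E=18, F=12.
Attach a regular icosahedron (V=12, E=30, F=20) along a 3-gon: merge 3 vertices and 3 edges, delete both glued faces → V=17, E=45, F=30.
Attach a triangular antiprism (V=6, E=12, F=8) along a 3-gon: merge 3 vertices and 3 edges, delete both glued faces → V=20, E=54, F=36.
Check: V − E + F = 20 − 54 + 36 = 2.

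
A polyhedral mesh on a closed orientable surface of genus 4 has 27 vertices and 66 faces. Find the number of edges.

For a closed orientable surface of genus 4, χ = 2 − 2·4 = -6.
E = V + F − (-6) = 27 + 66 − (-6) = 99.

99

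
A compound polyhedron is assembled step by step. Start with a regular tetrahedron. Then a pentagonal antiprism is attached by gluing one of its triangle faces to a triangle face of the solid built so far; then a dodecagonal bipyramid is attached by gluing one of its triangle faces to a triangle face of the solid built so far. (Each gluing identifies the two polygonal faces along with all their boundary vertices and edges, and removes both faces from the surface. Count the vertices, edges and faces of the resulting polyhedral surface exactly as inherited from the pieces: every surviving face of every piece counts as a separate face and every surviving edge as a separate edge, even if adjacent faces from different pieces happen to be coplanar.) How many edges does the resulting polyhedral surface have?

56

A regular tetrahedron: V=4, E=6, F=4.
Attach a pentagonal antiprism (V=10, E=20, F=12) along a 3-gon: merge 3 vertices and 3 edges, delete both glued faces → V=11, E=23, F=14.
Attach a dodecagonal bipyramid (V=14, E=36, F=24) along a 3-gon: merge 3 vertices and 3 edges, delete both glued faces → V=22, E=56, F=36.
Check: V − E + F = 22 − 56 + 36 = 2.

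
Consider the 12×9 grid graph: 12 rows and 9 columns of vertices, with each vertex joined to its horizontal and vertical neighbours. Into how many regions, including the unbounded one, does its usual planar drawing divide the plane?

89

The grid has V = 12·9 = 108 vertices and E = 12·8 + 9·11 = 195 edges.
F = 2 − V + E = 2 − 108 + 195 = 89.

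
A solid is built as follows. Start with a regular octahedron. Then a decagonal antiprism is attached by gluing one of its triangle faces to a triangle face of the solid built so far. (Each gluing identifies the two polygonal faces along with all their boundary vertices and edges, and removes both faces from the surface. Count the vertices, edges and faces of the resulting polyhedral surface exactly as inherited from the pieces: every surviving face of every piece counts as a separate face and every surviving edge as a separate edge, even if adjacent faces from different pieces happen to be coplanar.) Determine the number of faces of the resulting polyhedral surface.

28

A regular octahedron: V=6, E=12, F=8.
Attach a decagonal antiprism (V=20, E=40, F=22) along a 3-gon: merge 3 vertices and 3 edges, delete both glued faces → V=23, E=49, F=28.
Check: V − E + F = 23 − 49 + 28 = 2.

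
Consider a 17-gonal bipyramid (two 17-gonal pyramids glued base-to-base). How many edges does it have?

51

A bipyramid over an n-gon has 2n triangular faces and n + 2 vertices: V = 17 + 2 = 19, E = 3·17 = 51, F = 2·17 = 34.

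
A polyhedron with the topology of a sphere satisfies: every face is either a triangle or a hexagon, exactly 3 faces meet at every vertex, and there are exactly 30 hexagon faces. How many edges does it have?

Let x be the number of triangles; then F = 30 + x.
Edge–face incidences: 2E = 6·30 + 3·x = 180 + 3x.
Every vertex has degree 3, so 3V = 2E.
Euler: V − E + F = 2 ⇒ (2E)/3 − E + (30 + x) = 2.
Multiply by 6: 2·(2E) − 3·(2E) + 6·(30 + x) = 12, i.e. 180 + 6x − (180 + 3x) = 12.
Collecting terms: 3x = 12, so x = 4.
Then 2E = 180 + 3·4 = 192, so E = 96, V = 2E/3 = 64, F = 30 + 4 = 34.

96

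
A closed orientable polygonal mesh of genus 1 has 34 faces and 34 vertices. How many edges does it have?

For a closed orientable surface of genus 1, χ = 2 − 2·1 = 0.
E = V + F − (0) = 34 + 34 − (0) = 68.

68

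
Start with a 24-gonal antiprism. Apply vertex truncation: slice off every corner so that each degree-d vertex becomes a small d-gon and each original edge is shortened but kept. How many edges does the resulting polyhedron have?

The base solid has V = 48, E = 96, F = 50.
Truncation replaces each original edge-end by a new vertex, so V′ = 2E = 192.
Each original edge survives, and each old vertex of degree d contributes d new edges; summing degrees gives Σd = 2E, so E′ = E + 2E = 3E = 288.
Each original face survives and each original vertex becomes one new face: F′ = F + V = 98.

288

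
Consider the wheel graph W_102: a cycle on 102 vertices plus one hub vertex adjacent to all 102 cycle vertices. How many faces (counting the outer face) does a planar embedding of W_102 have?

103

W_102 has V = 102 + 1 = 103 vertices and E = 2·102 = 204 edges.
By Euler's formula F = 2 − V + E = 2 − 103 + 204 = 103.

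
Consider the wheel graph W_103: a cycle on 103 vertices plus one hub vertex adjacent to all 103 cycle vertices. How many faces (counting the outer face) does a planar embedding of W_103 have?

W_103 has V = 103 + 1 = 104 vertices and E = 2·103 = 206 edges.
By Euler's formula F = 2 − V + E = 2 − 104 + 206 = 104.

104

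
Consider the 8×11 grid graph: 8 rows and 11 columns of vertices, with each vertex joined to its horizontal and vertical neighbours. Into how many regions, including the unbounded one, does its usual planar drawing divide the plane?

71

The grid has V = 8·11 = 88 vertices and E = 8·10 + 11·7 = 157 edges.
F = 2 − V + E = 2 − 88 + 157 = 71.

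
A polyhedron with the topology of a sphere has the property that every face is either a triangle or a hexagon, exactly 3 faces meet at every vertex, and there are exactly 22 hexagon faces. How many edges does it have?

72

Let x be the number of triangles; then F = 22 + x.
Edge–face incidences: 2E = 6·22 + 3·x = 132 + 3x.
Every vertex has degree 3, so 3V = 2E.
Euler: V − E + F = 2 ⇒ (2E)/3 − E + (22 + x) = 2.
Multiply by 6: 2·(2E) − 3·(2E) + 6·(22 + x) = 12, i.e. 132 + 6x − (132 + 3x) = 12.
Collecting terms: 3x = 12, so x = 4.
Then 2E = 132 + 3·4 = 144, so E = 72, V = 2E/3 = 48, F = 22 + 4 = 26.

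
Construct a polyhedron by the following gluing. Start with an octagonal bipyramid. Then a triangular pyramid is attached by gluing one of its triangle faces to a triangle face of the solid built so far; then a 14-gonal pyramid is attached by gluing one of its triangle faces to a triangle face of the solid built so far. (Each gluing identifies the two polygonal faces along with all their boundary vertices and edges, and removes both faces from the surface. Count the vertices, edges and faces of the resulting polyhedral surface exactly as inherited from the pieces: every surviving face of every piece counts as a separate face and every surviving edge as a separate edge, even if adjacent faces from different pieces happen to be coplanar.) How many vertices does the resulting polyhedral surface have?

23

An octagonal bipyramid: V=10, E=24, F=16.
Attach a triangular pyramid (V=4, E=6, F=4) along a 3-gon: merge 3 vertices and 3 edges, delete both glued faces → V=11, E=27, F=18.
Attach a 14-gonal pyramid (V=15, E=28, F=15) along a 3-gon: merge 3 vertices and 3 edges, delete both glued faces → V=23, E=52, F=31.
Check: V − E + F = 23 − 52 + 31 = 2.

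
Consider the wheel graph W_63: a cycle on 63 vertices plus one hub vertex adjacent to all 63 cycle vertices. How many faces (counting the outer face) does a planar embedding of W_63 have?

W_63 has V = 63 + 1 = 64 vertices and E = 2·63 = 126 edges.
By Euler's formula F = 2 − V + E = 2 − 64 + 126 = 64.

64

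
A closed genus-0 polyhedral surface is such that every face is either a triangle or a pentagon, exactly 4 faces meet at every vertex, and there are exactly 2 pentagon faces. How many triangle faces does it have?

Let x be the number of triangles; then F = 2 + x.
Edge–face incidences: 2E = 5·2 + 3·x = 10 + 3x.
Every vertex has degree 4, so 4V = 2E.
Euler: V − E + F = 2 ⇒ (2E)/4 − E + (2 + x) = 2.
Multiply by 8: 2·(2E) − 4·(2E) + 8·(2 + x) = 16, i.e. 16 + 8x − 2·(10 + 3x) = 16.
Collecting terms: 2x − 4 = 16, so 2x = 20, so x = 10.
Then 2E = 10 + 3·10 = 40, so E = 20, V = 2E/4 = 10, F = 2 + 10 = 12.

10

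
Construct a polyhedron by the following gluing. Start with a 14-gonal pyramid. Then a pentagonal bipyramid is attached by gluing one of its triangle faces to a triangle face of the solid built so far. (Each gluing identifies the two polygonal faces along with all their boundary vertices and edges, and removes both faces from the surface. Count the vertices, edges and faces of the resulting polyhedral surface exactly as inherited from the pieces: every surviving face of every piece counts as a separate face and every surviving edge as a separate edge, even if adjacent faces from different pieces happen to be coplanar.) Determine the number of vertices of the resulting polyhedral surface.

A 14-gonal pyramid: V=15, E=28, F=15.
Attach a pentagonal bipyramid (V=7, E=15, F=10) along a 3-gon: merge 3 vertices and 3 edges, delete both glued faces → V=19, E=40, F=23.
Check: V − E + F = 19 − 40 + 23 = 2.

19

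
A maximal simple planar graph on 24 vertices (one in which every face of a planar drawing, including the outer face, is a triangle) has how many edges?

In a plane triangulation 3F = 2E and V − E + F = 2, so E = 3V − 6 = 3·24 − 6 = 66.

66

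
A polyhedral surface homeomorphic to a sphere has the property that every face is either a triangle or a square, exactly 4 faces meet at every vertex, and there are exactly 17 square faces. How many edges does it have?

Let x be the number of triangles; then F = 17 + x.
Edge–face incidences: 2E = 4·17 + 3·x = 68 + 3x.
Every vertex has degree 4, so 4V = 2E.
Euler: V − E + F = 2 ⇒ (2E)/4 − E + (17 + x) = 2.
Multiply by 8: 2·(2E) − 4·(2E) + 8·(17 + x) = 16, i.e. 136 + 8x − 2·(68 + 3x) = 16.
Collecting terms: 2x = 16, so x = 8.
Then 2E = 68 + 3·8 = 92, so E = 46, V = 2E/4 = 23, F = 17 + 8 = 25.

46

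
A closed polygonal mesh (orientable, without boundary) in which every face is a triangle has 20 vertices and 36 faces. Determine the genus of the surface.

0

Every face is a triangle, so 2E = 3·36 = 108, giving E = 54.
χ = V − E + F = 20 − 54 + 36 = 2.
For a closed orientable surface χ = 2 − 2g, so g = (2 − (2))/2 = 0.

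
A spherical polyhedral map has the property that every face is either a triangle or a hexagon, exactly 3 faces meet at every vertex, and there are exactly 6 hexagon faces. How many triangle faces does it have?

Let x be the number of triangles; then F = 6 + x.
Edge–face incidences: 2E = 6·6 + 3·x = 36 + 3x.
Every vertex has degree 3, so 3V = 2E.
Euler: V − E + F = 2 ⇒ (2E)/3 − E + (6 + x) = 2.
Multiply by 6: 2·(2E) − 3·(2E) + 6·(6 + x) = 12, i.e. 36 + 6x − (36 + 3x) = 12.
Collecting terms: 3x = 12, so x = 4.
Then 2E = 36 + 3·4 = 48, so E = 24, V = 2E/3 = 16, F = 6 + 4 = 10.

4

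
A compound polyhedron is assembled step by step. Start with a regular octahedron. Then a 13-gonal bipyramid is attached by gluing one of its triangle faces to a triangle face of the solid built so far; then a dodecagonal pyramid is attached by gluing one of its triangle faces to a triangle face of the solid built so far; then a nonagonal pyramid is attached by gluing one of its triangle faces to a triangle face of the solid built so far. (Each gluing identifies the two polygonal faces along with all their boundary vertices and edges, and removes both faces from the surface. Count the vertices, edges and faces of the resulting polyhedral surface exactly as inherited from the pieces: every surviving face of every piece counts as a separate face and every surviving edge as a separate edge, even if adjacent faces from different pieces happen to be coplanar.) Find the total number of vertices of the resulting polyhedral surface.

A regular octahedron: V=6, E=12, F=8.
Attach a 13-gonal bipyramid (V=15, E=39, F=26) along a 3-gon: merge 3 vertices and 3 edges, delete both glued faces → V=18, E=48, F=32.
Attach a dodecagonal pyramid (V=13, E=24, F=13) along a 3-gon: merge 3 vertices and 3 edges, delete both glued faces → V=28, E=69, F=43.
Attach a nonagonal pyramid (V=10, E=18, F=10) along a 3-gon: merge 3 vertices and 3 edges, delete both glued faces → V=35, E=84, F=51.
Check: V − E + F = 35 − 84 + 51 = 2.

35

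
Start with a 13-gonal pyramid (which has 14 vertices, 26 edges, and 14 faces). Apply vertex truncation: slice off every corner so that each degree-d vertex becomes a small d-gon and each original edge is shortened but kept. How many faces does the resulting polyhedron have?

Truncation replaces each original edge-end by a new vertex, so V′ = 2E = 52.
Each original edge survives, and each old vertex of degree d contributes d new edges; summing degrees gives Σd = 2E, so E′ = E + 2E = 3E = 78.
Each original face survives and each original vertex becomes one new face: F′ = F + V = 28.

28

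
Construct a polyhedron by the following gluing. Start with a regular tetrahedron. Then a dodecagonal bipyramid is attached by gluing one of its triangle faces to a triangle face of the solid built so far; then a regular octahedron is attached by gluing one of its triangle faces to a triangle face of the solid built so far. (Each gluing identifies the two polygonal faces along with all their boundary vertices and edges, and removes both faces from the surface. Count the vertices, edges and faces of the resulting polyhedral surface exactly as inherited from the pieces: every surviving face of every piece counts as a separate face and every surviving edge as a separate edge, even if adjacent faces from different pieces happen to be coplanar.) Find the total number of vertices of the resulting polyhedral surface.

A regular tetrahedron: V=4, E=6, F=4.
Attach a dodecagonal bipyramid (V=14, E=36, F=24) along a 3-gon: merge 3 vertices and 3 edges, delete both glued faces → V=15, E=39, F=26.
Attach a regular octahedron (V=6, E=12, F=8) along a 3-gon: merge 3 vertices and 3 edges, delete both glued faces → V=18, E=48, F=32.
Check: V − E + F = 18 − 48 + 32 = 2.

18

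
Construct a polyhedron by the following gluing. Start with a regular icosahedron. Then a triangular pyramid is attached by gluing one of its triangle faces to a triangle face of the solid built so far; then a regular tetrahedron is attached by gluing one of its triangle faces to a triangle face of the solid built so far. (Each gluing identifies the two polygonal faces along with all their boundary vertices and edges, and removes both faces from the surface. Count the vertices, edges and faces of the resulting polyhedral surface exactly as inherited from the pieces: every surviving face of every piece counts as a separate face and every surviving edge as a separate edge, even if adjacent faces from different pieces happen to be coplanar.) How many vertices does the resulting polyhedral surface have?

A regular icosahedron: V=12, E=30, F=20.
Attach a triangular pyramid (V=4, E=6, F=4) along a 3-gon: merge 3 vertices and 3 edges, delete both glued faces → V=13, E=33, F=22.
Attach a regular tetrahedron (V=4, E=6, F=4) along a 3-gon: merge 3 vertices and 3 edges, delete both glued faces → V=14, E=36, F=24.
Check: V − E + F = 14 − 36 + 24 = 2.

14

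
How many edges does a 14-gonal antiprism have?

56

An antiprism on an n-gon has two n-gon caps and 2n triangles: V = 2·14 = 28, E = 4·14 = 56, F = 2·14 + 2 = 30.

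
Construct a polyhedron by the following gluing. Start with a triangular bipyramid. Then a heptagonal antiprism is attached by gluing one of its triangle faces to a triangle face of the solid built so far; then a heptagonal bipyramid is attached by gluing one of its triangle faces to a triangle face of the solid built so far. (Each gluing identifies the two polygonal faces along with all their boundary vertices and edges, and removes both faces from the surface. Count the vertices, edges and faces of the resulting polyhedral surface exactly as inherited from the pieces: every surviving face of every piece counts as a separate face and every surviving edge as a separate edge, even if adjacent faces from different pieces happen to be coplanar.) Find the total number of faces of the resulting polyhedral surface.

A triangular bipyramid: V=5, E=9, F=6.
Attach a heptagonal antiprism (V=14, E=28, F=16) along a 3-gon: merge 3 vertices and 3 edges, delete both glued faces → V=16, E=34, F=20.
Attach a heptagonal bipyramid (V=9, E=21, F=14) along a 3-gon: merge 3 vertices and 3 edges, delete both glued faces → V=22, E=52, F=32.
Check: V − E + F = 22 − 52 + 32 = 2.

32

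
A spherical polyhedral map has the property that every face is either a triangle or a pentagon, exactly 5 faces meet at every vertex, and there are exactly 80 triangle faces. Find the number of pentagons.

12

Let x be the number of pentagons; then F = 80 + x.
Edge–face incidences: 2E = 3·80 + 5·x = 240 + 5x.
Every vertex has degree 5, so 5V = 2E.
Euler: V − E + F = 2 ⇒ (2E)/5 − E + (80 + x) = 2.
Multiply by 10: 2·(2E) − 5·(2E) + 10·(80 + x) = 20, i.e. 800 + 10x − 3·(240 + 5x) = 20.
Collecting terms: −5x + 80 = 20, so −5x = −60, so x = 12.
Then 2E = 240 + 5·12 = 300, so E = 150, V = 2E/5 = 60, F = 80 + 12 = 92.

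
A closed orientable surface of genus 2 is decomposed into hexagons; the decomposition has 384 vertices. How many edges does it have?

χ = 2 − 2·2 = -2, and every face is a hexagon so 6F = 2E.
V − E + F = -2 with E = 6F/2 gives 384 − (6/2 − 1)·F = -2, so F = 193 and E = 579.

579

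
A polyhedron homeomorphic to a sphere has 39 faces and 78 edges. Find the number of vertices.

41

Here V − E + F = 2.
V = 2 + E − F = 2 + 78 − 39 = 41.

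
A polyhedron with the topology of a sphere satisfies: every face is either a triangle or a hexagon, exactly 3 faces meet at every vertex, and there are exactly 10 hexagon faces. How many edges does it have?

Let x be the number of triangles; then F = 10 + x.
Edge–face incidences: 2E = 6·10 + 3·x = 60 + 3x.
Every vertex has degree 3, so 3V = 2E.
Euler: V − E + F = 2 ⇒ (2E)/3 − E + (10 + x) = 2.
Multiply by 6: 2·(2E) − 3·(2E) + 6·(10 + x) = 12, i.e. 60 + 6x − (60 + 3x) = 12.
Collecting terms: 3x = 12, so x = 4.
Then 2E = 60 + 3·4 = 72, so E = 36, V = 2E/3 = 24, F = 10 + 4 = 14.

36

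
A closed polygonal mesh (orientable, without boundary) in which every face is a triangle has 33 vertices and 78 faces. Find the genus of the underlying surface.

Every face is a triangle, so 2E = 3·78 = 234, giving E = 117.
χ = V − E + F = 33 − 117 + 78 = -6.
For a closed orientable surface χ = 2 − 2g, so g = (2 − (-6))/2 = 4.

4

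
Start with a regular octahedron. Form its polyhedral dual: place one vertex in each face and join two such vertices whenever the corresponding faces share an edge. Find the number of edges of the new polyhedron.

The base solid has V = 6, E = 12, F = 8.
The dual swaps V and F and preserves E: V′ = F = 8, E′ = E = 12, F′ = V = 6.

12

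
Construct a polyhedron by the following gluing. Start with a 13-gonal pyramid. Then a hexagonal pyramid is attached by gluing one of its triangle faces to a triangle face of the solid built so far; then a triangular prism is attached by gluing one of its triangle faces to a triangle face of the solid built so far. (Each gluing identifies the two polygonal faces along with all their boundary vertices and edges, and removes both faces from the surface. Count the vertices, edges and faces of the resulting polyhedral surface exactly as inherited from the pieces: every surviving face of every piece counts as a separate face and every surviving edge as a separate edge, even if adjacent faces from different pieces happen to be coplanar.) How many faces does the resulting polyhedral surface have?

22

A 13-gonal pyramid: V=14, E=26, F=14.
Attach a hexagonal pyramid (V=7, E=12, F=7) along a 3-gon: merge 3 vertices and 3 edges, delete both glued faces → V=18, E=35, F=19.
Attach a triangular prism (V=6, E=9, F=5) along a 3-gon: merge 3 vertices and 3 edges, delete both glued faces → V=21, E=41, F=22.
Check: V − E + F = 21 − 41 + 22 = 2.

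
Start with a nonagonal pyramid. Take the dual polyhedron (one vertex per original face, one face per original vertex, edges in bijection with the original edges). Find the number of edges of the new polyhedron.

18

The base solid has V = 10, E = 18, F = 10.
The dual swaps V and F and preserves E: V′ = F = 10, E′ = E = 18, F′ = V = 10.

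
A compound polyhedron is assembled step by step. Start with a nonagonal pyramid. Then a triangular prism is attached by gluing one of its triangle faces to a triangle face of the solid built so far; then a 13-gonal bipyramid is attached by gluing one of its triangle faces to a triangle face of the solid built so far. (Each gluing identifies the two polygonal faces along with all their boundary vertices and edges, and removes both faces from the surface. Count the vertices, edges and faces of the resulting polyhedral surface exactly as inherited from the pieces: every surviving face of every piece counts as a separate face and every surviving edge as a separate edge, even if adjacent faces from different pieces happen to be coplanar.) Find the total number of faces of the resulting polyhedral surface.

A nonagonal pyramid: V=10, E=18, F=10.
Attach a triangular prism (V=6, E=9, F=5) along a 3-gon: merge 3 vertices and 3 edges, delete both glued faces → V=13, E=24, F=13.
Attach a 13-gonal bipyramid (V=15, E=39, F=26) along a 3-gon: merge 3 vertices and 3 edges, delete both glued faces → V=25, E=60, F=37.
Check: V − E + F = 25 − 60 + 37 = 2.

37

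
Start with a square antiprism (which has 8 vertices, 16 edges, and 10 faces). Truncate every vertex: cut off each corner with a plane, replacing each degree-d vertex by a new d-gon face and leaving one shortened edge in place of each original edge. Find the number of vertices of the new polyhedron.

32

Truncation replaces each original edge-end by a new vertex, so V′ = 2E = 32.
Each original edge survives, and each old vertex of degree d contributes d new edges; summing degrees gives Σd = 2E, so E′ = E + 2E = 3E = 48.
Each original face survives and each original vertex becomes one new face: F′ = F + V = 18.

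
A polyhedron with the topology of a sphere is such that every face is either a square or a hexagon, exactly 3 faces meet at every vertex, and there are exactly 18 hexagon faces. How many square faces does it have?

Let x be the number of squares; then F = 18 + x.
Edge–face incidences: 2E = 6·18 + 4·x = 108 + 4x.
Every vertex has degree 3, so 3V = 2E.
Euler: V − E + F = 2 ⇒ (2E)/3 − E + (18 + x) = 2.
Multiply by 6: 2·(2E) − 3·(2E) + 6·(18 + x) = 12, i.e. 108 + 6x − (108 + 4x) = 12.
Collecting terms: 2x = 12, so x = 6.
Then 2E = 108 + 4·6 = 132, so E = 66, V = 2E/3 = 44, F = 18 + 6 = 24.

6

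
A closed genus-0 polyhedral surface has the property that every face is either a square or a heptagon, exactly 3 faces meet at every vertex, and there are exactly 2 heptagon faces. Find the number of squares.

Let x be the number of squares; then F = 2 + x.
Edge–face incidences: 2E = 7·2 + 4·x = 14 + 4x.
Every vertex has degree 3, so 3V = 2E.
Euler: V − E + F = 2 ⇒ (2E)/3 − E + (2 + x) = 2.
Multiply by 6: 2·(2E) − 3·(2E) + 6·(2 + x) = 12, i.e. 12 + 6x − (14 + 4x) = 12.
Collecting terms: 2x − 2 = 12, so 2x = 14, so x = 7.
Then 2E = 14 + 4·7 = 42, so E = 21, V = 2E/3 = 14, F = 2 + 7 = 9.

7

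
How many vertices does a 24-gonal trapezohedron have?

50

The n-trapezohedron (dual of the n-antiprism) has V = 2·24 + 2 = 50, E = 4·24 = 96, F = 2·24 = 48.
Check: V − E + F = 50 − 96 + 48 = 2.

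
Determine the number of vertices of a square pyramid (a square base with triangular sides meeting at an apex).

A pyramid on an n-gon base has one n-gon and n triangles: V = 4 + 1 = 5, E = 2·4 = 8, F = 4 + 1 = 5.

5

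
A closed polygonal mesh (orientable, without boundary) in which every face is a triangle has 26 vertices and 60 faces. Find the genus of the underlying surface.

Every face is a triangle, so 2E = 3·60 = 180, giving E = 90.
χ = V − E + F = 26 − 90 + 60 = -4.
For a closed orientable surface χ = 2 − 2g, so g = (2 − (-4))/2 = 3.

3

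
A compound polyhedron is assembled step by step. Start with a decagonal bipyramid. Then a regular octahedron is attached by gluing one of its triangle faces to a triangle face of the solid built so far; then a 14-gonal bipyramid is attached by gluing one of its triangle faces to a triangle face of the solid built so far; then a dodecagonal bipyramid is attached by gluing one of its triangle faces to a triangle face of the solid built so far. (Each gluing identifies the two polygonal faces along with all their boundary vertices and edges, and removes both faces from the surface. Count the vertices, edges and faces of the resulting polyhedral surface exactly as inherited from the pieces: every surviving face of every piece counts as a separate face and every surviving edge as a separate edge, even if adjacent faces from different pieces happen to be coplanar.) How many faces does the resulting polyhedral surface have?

A decagonal bipyramid: V=12, E=30, F=20.
Attach a regular octahedron (V=6, E=12, F=8) along a 3-gon: merge 3 vertices and 3 edges, delete both glued faces → V=15, E=39, F=26.
Attach a 14-gonal bipyramid (V=16, E=42, F=28) along a 3-gon: merge 3 vertices and 3 edges, delete both glued faces → V=28, E=78, F=52.
Attach a dodecagonal bipyramid (V=14, E=36, F=24) along a 3-gon: merge 3 vertices and 3 edges, delete both glued faces → V=39, E=111, F=74.
Check: V − E + F = 39 − 111 + 74 = 2.

74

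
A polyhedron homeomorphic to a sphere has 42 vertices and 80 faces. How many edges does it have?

Here V − E + F = 2.
E = V + F − (2) = 42 + 80 − (2) = 120.

120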